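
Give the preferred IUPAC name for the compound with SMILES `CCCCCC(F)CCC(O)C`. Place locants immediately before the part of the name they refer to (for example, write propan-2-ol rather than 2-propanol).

The longest carbon chain that includes the –OH group has 10 carbons, so the parent hydride is decane.
The highest-priority functional group is an alcohol (–OH), so the name ends in -ol.
Choose the numbering such that numbering from this end puts the hydroxyl group at C-2 rather than C-9.
That gives the hydroxyl at C-2; a fluoro group at C-5.
Assembling the pieces gives 5-fluorodecan-2-ol.

5-fluorodecan-2-ol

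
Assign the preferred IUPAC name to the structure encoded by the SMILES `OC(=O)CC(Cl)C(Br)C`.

4-bromo-3-chloropentanoic acid

The longest carbon chain that includes the –COOH group has 5 carbons, so the parent hydride is pentane.
A carboxylic acid (terminal –COOH) is the principal characteristic group, giving the suffix -oic acid.
Choose the numbering such that the carboxylic acid carbon is C-1 by definition.
This places a bromo group at C-4; a chloro group at C-3.
Prefixes are listed alphabetically: bromo, chloro.
Assembling the pieces gives 4-bromo-3-chloropentanoic acid.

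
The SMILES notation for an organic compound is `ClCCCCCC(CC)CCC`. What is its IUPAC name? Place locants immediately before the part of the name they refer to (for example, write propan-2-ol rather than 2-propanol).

1-chloro-6-ethylnonane

The longest continuous carbon chain has 9 atoms, so the parent hydride is nonane.
Number the chain so that the substituent locant set {1,6} is lower than {4,9} at the first point of difference.
With this numbering: a chloro group at C-1; an ethyl group at C-6.
The substituents are ordered alphabetically, ignoring any di-/tri- multipliers.
Assembling the pieces gives 1-chloro-6-ethylnonane.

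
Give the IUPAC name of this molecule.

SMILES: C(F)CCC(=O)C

The longest chain bearing the carbonyl is 5 carbons long (pentane).
The highest-priority functional group is a ketone (C=O on an internal carbon), so the name ends in -one.
Choose the numbering such that numbering from this end puts the carbonyl group at C-2 rather than C-4.
This places the carbonyl at C-2; a fluoro group at C-5.
The name is 5-fluoropentan-2-one.

5-fluoropentan-2-one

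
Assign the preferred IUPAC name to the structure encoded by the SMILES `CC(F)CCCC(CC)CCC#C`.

Counting along the main chain through the multiple bond gives 10 carbons: the parent is decane.
The chain contains a C≡C triple bond, so the unsaturation ending is -yne.
Number the chain so that numbering from this end puts the triple bond at C-1 rather than C-9.
With this numbering: the triple bond between C-1 and C-2; an ethyl group at C-5; a fluoro group at C-9.
Prefixes are listed alphabetically: ethyl, fluoro.
The name is 5-ethyl-9-fluorodec-1-yne.

5-ethyl-9-fluorodec-1-yne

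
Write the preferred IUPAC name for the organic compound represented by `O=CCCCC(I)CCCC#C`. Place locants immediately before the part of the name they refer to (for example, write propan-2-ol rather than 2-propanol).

Counting along the main chain through the –CHO group and the multiple bond gives 10 carbons: the parent is decane.
An aldehyde (terminal –CHO) is the principal characteristic group, giving the suffix -al.
There is one C≡C triple bond, indicated by the ending -yne.
The numbering direction is chosen so that the aldehyde carbon is C-1 by definition.
That gives the triple bond between C-9 and C-10; an iodo group at C-5.
The name is 5-iododec-9-ynal.

5-iododec-9-ynal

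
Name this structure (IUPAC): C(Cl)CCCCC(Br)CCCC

6-bromo-1-chlorodecane

The longest carbon chain is 10 atoms: the parent is decane.
The numbering direction is chosen so that the substituent locant set {1,6} is lower than {5,10} at the first point of difference.
With this numbering: a bromo group at C-6; a chloro group at C-1.
Substituent prefixes are cited in alphabetical order (multiplying prefixes like di-/tri- are ignored for ordering).
Assembling the pieces gives 6-bromo-1-chlorodecane.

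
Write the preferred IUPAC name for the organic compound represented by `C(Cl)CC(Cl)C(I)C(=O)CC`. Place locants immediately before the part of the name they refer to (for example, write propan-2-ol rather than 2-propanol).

5,7-dichloro-4-iodoheptan-3-one

Counting along the main chain through the carbonyl gives 7 carbons: the parent is heptane.
The principal characteristic group is a ketone (C=O on an internal carbon), named with the suffix -one.
Choose the numbering such that numbering from this end puts the carbonyl group at C-3 rather than C-5.
With this numbering: the carbonyl at C-3; chloro groups at C-5 and C-7; an iodo group at C-4.
Substituent prefixes are cited in alphabetical order (multiplying prefixes like di-/tri- are ignored for ordering).
Assembling the pieces gives 5,7-dichloro-4-iodoheptan-3-one.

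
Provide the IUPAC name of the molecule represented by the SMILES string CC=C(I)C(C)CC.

Counting along the main chain through the multiple bond gives 6 carbons: the parent is hexane.
The chain contains a C=C double bond, so the unsaturation ending is -ene.
Number the chain so that numbering from this end puts the double bond at C-2 rather than C-4.
With this numbering: the double bond between C-2 and C-3; an iodo group at C-3; a methyl group at C-4.
The substituents are ordered alphabetically, ignoring any di-/tri- multipliers.
Assembling the pieces gives 3-iodo-4-methylhex-2-ene.

3-iodo-4-methylhex-2-ene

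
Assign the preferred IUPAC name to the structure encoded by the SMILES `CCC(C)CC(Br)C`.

The longest continuous carbon chain has 6 atoms, so the parent hydride is hexane.
Choose the numbering such that the substituent locant set {2,4} is lower than {3,5} at the first point of difference.
This places a bromo group at C-2; a methyl group at C-4.
The substituents are ordered alphabetically, ignoring any di-/tri- multipliers.
Putting it together: 2-bromo-4-methylhexane.

2-bromo-4-methylhexane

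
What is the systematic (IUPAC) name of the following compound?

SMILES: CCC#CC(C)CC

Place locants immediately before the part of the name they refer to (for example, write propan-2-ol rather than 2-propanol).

The longest chain bearing the multiple bond is 7 carbons long (heptane).
A C≡C triple bond in the chain gives the infix -yne-.
The numbering direction is chosen so that numbering from this end puts the triple bond at C-3 rather than C-4.
With this numbering: the triple bond between C-3 and C-4; a methyl group at C-5.
Putting it together: 5-methylhept-3-yne.

5-methylhept-3-yne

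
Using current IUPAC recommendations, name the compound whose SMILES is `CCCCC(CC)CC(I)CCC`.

6-ethyl-4-iododecane

The longest carbon chain is 10 atoms: the parent is decane.
The numbering direction is chosen so that the substituent locant set {4,6} is lower than {5,7} at the first point of difference.
That gives an ethyl group at C-6; an iodo group at C-4.
The substituents are ordered alphabetically, ignoring any di-/tri- multipliers.
Assembling the pieces gives 6-ethyl-4-iododecane.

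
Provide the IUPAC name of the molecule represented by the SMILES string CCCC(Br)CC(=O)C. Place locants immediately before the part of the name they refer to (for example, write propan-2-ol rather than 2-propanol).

4-bromoheptan-2-one

The longest carbon chain that includes the carbonyl has 7 carbons, so the parent hydride is heptane.
A ketone (C=O on an internal carbon) is the principal characteristic group, giving the suffix -one.
Number the chain so that numbering from this end puts the carbonyl group at C-2 rather than C-6.
This places the carbonyl at C-2; a bromo group at C-4.
The name is 4-bromoheptan-2-one.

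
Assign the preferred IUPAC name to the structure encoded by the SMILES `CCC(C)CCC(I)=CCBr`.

1-bromo-3-iodo-6-methyloct-2-ene

Counting along the main chain through the multiple bond gives 8 carbons: the parent is octane.
There is one C=C double bond, indicated by the ending -ene.
Choose the numbering such that numbering from this end puts the double bond at C-2 rather than C-6.
This places the double bond between C-2 and C-3; a bromo group at C-1; an iodo group at C-3; a methyl group at C-6.
The substituents are ordered alphabetically, ignoring any di-/tri- multipliers.
Assembling the pieces gives 1-bromo-3-iodo-6-methyloct-2-ene.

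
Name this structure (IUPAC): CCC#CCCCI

7-iodohept-3-yne

The longest chain bearing the multiple bond is 7 carbons long (heptane).
A C≡C triple bond in the chain gives the infix -yne-.
Number the chain so that numbering from this end puts the triple bond at C-3 rather than C-4.
This places the triple bond between C-3 and C-4; an iodo group at C-7.
The name is 7-iodohept-3-yne.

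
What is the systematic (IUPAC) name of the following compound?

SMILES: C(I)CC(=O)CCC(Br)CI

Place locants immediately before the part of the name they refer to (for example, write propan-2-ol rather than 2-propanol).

The longest chain bearing the carbonyl is 7 carbons long (heptane).
The principal characteristic group is a ketone (C=O on an internal carbon), named with the suffix -one.
Number the chain so that numbering from this end puts the carbonyl group at C-3 rather than C-5.
This places the carbonyl at C-3; a bromo group at C-6; iodo groups at C-1 and C-7.
Substituent prefixes are cited in alphabetical order (multiplying prefixes like di-/tri- are ignored for ordering).
The name is 6-bromo-1,7-diiodoheptan-3-one.

6-bromo-1,7-diiodoheptan-3-one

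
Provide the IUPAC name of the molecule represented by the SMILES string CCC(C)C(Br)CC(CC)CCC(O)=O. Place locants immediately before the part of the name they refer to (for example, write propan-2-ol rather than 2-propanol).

6-bromo-4-ethyl-7-methylnonanoic acid

The longest carbon chain that includes the –COOH group has 9 carbons, so the parent hydride is nonane.
A carboxylic acid (terminal –COOH) is the principal characteristic group, giving the suffix -oic acid.
Number the chain so that the carboxylic acid carbon is C-1 by definition.
This places a bromo group at C-6; an ethyl group at C-4; a methyl group at C-7.
Substituent prefixes are cited in alphabetical order (multiplying prefixes like di-/tri- are ignored for ordering).
The name is 6-bromo-4-ethyl-7-methylnonanoic acid.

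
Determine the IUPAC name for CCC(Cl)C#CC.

The longest chain bearing the multiple bond is 6 carbons long (hexane).
The chain contains a C≡C triple bond, so the unsaturation ending is -yne.
Choose the numbering such that numbering from this end puts the triple bond at C-2 rather than C-4.
That gives the triple bond between C-2 and C-3; a chloro group at C-4.
The name is 4-chlorohex-2-yne.

4-chlorohex-2-yne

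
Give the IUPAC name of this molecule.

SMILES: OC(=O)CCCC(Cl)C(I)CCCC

5-chloro-6-iododecanoic acid

The longest chain bearing the –COOH group is 10 carbons long (decane).
The principal characteristic group is a carboxylic acid (terminal –COOH), named with the suffix -oic acid.
The numbering direction is chosen so that the carboxylic acid carbon is C-1 by definition.
This places a chloro group at C-5; an iodo group at C-6.
The substituents are ordered alphabetically, ignoring any di-/tri- multipliers.
Putting it together: 5-chloro-6-iododecanoic acid.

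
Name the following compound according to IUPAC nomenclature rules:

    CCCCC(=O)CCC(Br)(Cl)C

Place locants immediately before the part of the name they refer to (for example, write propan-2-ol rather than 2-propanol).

2-bromo-2-chlorononan-5-one

The longest chain bearing the carbonyl is 9 carbons long (nonane).
The highest-priority functional group is a ketone (C=O on an internal carbon), so the name ends in -one.
Number the chain so that the substituent locant set {2,2} is lower than {8,8} at the first point of difference.
That gives the carbonyl at C-5; a bromo group at C-2; a chloro group at C-2.
The substituents are ordered alphabetically, ignoring any di-/tri- multipliers.
Putting it together: 2-bromo-2-chlorononan-5-one.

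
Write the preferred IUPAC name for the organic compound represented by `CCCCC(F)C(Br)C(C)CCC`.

5-bromo-6-fluoro-4-methyldecane

The longest continuous carbon chain has 10 atoms, so the parent hydride is decane.
Choose the numbering such that the substituent locant set {4,5,6} is lower than {5,6,7} at the first point of difference.
That gives a bromo group at C-5; a fluoro group at C-6; a methyl group at C-4.
The substituents are ordered alphabetically, ignoring any di-/tri- multipliers.
The name is 5-bromo-6-fluoro-4-methyldecane.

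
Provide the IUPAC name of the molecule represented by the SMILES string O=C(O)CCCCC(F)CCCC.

6-fluorodecanoic acid

The longest carbon chain that includes the –COOH group has 10 carbons, so the parent hydride is decane.
The principal characteristic group is a carboxylic acid (terminal –COOH), named with the suffix -oic acid.
Choose the numbering such that the carboxylic acid carbon is C-1 by definition.
That gives a fluoro group at C-6.
Assembling the pieces gives 6-fluorodecanoic acid.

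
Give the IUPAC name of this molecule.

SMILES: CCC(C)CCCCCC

3-methylnonane

The longest continuous carbon chain has 9 atoms, so the parent hydride is nonane.
Number the chain so that the substituent locant set {3} is lower than {7} at the first point of difference.
That gives a methyl group at C-3.
The name is 3-methylnonane.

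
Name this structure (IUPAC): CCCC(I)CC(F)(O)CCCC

5-fluoro-7-iododecan-5-ol

The longest carbon chain that includes the –OH group has 10 carbons, so the parent hydride is decane.
The principal characteristic group is an alcohol (–OH), named with the suffix -ol.
Number the chain so that numbering from this end puts the hydroxyl group at C-5 rather than C-6.
With this numbering: the hydroxyl at C-5; a fluoro group at C-5; an iodo group at C-7.
The substituents are ordered alphabetically, ignoring any di-/tri- multipliers.
The name is 5-fluoro-7-iododecan-5-ol.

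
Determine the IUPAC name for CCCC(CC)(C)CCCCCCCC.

4-ethyl-4-methyldodecane

The longest continuous carbon chain has 12 atoms, so the parent hydride is dodecane.
Number the chain so that the substituent locant set {4,4} is lower than {9,9} at the first point of difference.
With this numbering: an ethyl group at C-4; a methyl group at C-4.
Substituent prefixes are cited in alphabetical order (multiplying prefixes like di-/tri- are ignored for ordering).
Assembling the pieces gives 4-ethyl-4-methyldodecane.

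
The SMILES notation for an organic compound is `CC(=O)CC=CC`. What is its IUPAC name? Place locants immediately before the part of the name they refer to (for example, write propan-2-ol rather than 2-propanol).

hex-4-en-2-one

The longest chain bearing the carbonyl and the multiple bond is 6 carbons long (hexane).
A ketone (C=O on an internal carbon) is the principal characteristic group, giving the suffix -one.
The chain contains a C=C double bond, so the unsaturation ending is -ene.
The numbering direction is chosen so that numbering from this end puts the carbonyl group at C-2 rather than C-5.
This places the carbonyl at C-2; the double bond between C-4 and C-5.
Assembling the pieces gives hex-4-en-2-one.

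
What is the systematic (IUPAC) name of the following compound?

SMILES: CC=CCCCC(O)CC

The longest chain bearing the –OH group and the multiple bond is 9 carbons long (nonane).
An alcohol (–OH) is the principal characteristic group, giving the suffix -ol.
There is one C=C double bond, indicated by the ending -ene.
Number the chain so that numbering from this end puts the hydroxyl group at C-3 rather than C-7.
With this numbering: the hydroxyl at C-3; the double bond between C-7 and C-8.
Putting it together: non-7-en-3-ol.

non-7-en-3-ol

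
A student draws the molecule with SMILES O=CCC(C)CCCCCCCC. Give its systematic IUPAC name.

Counting along the main chain through the –CHO group gives 11 carbons: the parent is undecane.
The highest-priority functional group is an aldehyde (terminal –CHO), so the name ends in -al.
Number the chain so that the aldehyde carbon is C-1 by definition.
This places a methyl group at C-3.
The name is 3-methylundecanal.

3-methylundecanal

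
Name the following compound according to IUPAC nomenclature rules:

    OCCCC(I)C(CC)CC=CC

5-ethyl-4-iodonon-7-en-1-ol

The longest chain bearing the –OH group and the multiple bond is 9 carbons long (nonane).
An alcohol (–OH) is the principal characteristic group, giving the suffix -ol.
There is one C=C double bond, indicated by the ending -ene.
Choose the numbering such that numbering from this end puts the hydroxyl group at C-1 rather than C-9.
With this numbering: the hydroxyl at C-1; the double bond between C-7 and C-8; an ethyl group at C-5; an iodo group at C-4.
Substituent prefixes are cited in alphabetical order (multiplying prefixes like di-/tri- are ignored for ordering).
The name is 5-ethyl-4-iodonon-7-en-1-ol.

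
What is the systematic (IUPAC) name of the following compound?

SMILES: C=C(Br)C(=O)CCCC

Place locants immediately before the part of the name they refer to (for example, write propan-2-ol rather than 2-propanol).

2-bromohept-1-en-3-one

Counting along the main chain through the carbonyl and the multiple bond gives 7 carbons: the parent is heptane.
The highest-priority functional group is a ketone (C=O on an internal carbon), so the name ends in -one.
The chain contains a C=C double bond, so the unsaturation ending is -ene.
Number the chain so that numbering from this end puts the carbonyl group at C-3 rather than C-5.
That gives the carbonyl at C-3; the double bond between C-1 and C-2; a bromo group at C-2.
Assembling the pieces gives 2-bromohept-1-en-3-one.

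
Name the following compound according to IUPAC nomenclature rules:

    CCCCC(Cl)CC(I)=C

4-chloro-2-iodooct-1-ene

The longest chain bearing the multiple bond is 8 carbons long (octane).
The chain contains a C=C double bond, so the unsaturation ending is -ene.
Number the chain so that numbering from this end puts the double bond at C-1 rather than C-7.
With this numbering: the double bond between C-1 and C-2; a chloro group at C-4; an iodo group at C-2.
Substituent prefixes are cited in alphabetical order (multiplying prefixes like di-/tri- are ignored for ordering).
Putting it together: 4-chloro-2-iodooct-1-ene.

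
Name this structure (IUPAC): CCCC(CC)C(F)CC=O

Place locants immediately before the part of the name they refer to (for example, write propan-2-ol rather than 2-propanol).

Counting along the main chain through the –CHO group gives 7 carbons: the parent is heptane.
The principal characteristic group is an aldehyde (terminal –CHO), named with the suffix -al.
The numbering direction is chosen so that the aldehyde carbon is C-1 by definition.
This places an ethyl group at C-4; a fluoro group at C-3.
The substituents are ordered alphabetically, ignoring any di-/tri- multipliers.
Putting it together: 4-ethyl-3-fluoroheptanal.

4-ethyl-3-fluoroheptanal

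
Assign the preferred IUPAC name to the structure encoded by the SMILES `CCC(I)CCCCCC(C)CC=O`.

The longest chain bearing the –CHO group is 11 carbons long (undecane).
The principal characteristic group is an aldehyde (terminal –CHO), named with the suffix -al.
Number the chain so that the aldehyde carbon is C-1 by definition.
This places an iodo group at C-9; a methyl group at C-3.
Prefixes are listed alphabetically: iodo, methyl.
Putting it together: 9-iodo-3-methylundecanal.

9-iodo-3-methylundecanal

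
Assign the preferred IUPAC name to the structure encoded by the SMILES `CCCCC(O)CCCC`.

nonan-5-ol

Counting along the main chain through the –OH group gives 9 carbons: the parent is nonane.
The principal characteristic group is an alcohol (–OH), named with the suffix -ol.
Numbering from either end gives identical locants here.
This places the hydroxyl at C-5.
The name is nonan-5-ol.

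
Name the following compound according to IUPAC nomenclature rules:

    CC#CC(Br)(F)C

Counting along the main chain through the multiple bond gives 5 carbons: the parent is pentane.
The chain contains a C≡C triple bond, so the unsaturation ending is -yne.
Choose the numbering such that numbering from this end puts the triple bond at C-2 rather than C-3.
This places the triple bond between C-2 and C-3; a bromo group at C-4; a fluoro group at C-4.
The substituents are ordered alphabetically, ignoring any di-/tri- multipliers.
Putting it together: 4-bromo-4-fluoropent-2-yne.

4-bromo-4-fluoropent-2-yne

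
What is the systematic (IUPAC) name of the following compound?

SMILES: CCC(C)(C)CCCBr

1-bromo-4,4-dimethylhexane

The parent chain contains 6 carbons (hexane).
The numbering direction is chosen so that the substituent locant set {1,4,4} is lower than {3,3,6} at the first point of difference.
That gives a bromo group at C-1; two methyl groups at C-4.
Substituent prefixes are cited in alphabetical order (multiplying prefixes like di-/tri- are ignored for ordering).
Putting it together: 1-bromo-4,4-dimethylhexane.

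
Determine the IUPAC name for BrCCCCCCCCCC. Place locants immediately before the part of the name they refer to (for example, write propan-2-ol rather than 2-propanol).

1-bromodecane

The longest continuous carbon chain has 10 atoms, so the parent hydride is decane.
The numbering direction is chosen so that the substituent locant set {1} is lower than {10} at the first point of difference.
That gives a bromo group at C-1.
Assembling the pieces gives 1-bromodecane.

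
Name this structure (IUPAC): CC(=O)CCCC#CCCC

The longest carbon chain that includes the carbonyl and the multiple bond has 10 carbons, so the parent hydride is decane.
The principal characteristic group is a ketone (C=O on an internal carbon), named with the suffix -one.
The chain contains a C≡C triple bond, so the unsaturation ending is -yne.
Number the chain so that numbering from this end puts the carbonyl group at C-2 rather than C-9.
This places the carbonyl at C-2; the triple bond between C-6 and C-7.
Putting it together: dec-6-yn-2-one.

dec-6-yn-2-one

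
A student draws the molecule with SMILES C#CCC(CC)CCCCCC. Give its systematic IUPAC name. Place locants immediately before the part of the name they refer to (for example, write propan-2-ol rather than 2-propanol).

4-ethyldec-1-yne

The longest carbon chain that includes the multiple bond has 10 carbons, so the parent hydride is decane.
The chain contains a C≡C triple bond, so the unsaturation ending is -yne.
The numbering direction is chosen so that numbering from this end puts the triple bond at C-1 rather than C-9.
That gives the triple bond between C-1 and C-2; an ethyl group at C-4.
Putting it together: 4-ethyldec-1-yne.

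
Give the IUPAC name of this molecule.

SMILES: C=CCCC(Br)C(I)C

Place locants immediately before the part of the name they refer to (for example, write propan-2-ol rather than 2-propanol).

5-bromo-6-iodohept-1-ene

The longest carbon chain that includes the multiple bond has 7 carbons, so the parent hydride is heptane.
A C=C double bond in the chain gives the infix -ene-.
Choose the numbering such that numbering from this end puts the double bond at C-1 rather than C-6.
This places the double bond between C-1 and C-2; a bromo group at C-5; an iodo group at C-6.
The substituents are ordered alphabetically, ignoring any di-/tri- multipliers.
Putting it together: 5-bromo-6-iodohept-1-ene.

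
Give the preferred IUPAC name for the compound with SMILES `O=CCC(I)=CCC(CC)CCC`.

The longest chain bearing the –CHO group and the multiple bond is 9 carbons long (nonane).
The principal characteristic group is an aldehyde (terminal –CHO), named with the suffix -al.
The chain contains a C=C double bond, so the unsaturation ending is -ene.
The numbering direction is chosen so that the aldehyde carbon is C-1 by definition.
With this numbering: the double bond between C-3 and C-4; an ethyl group at C-6; an iodo group at C-3.
Prefixes are listed alphabetically: ethyl, iodo.
Assembling the pieces gives 6-ethyl-3-iodonon-3-enal.

6-ethyl-3-iodonon-3-enal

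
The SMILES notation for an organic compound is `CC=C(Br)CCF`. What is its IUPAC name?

Counting along the main chain through the multiple bond gives 5 carbons: the parent is pentane.
The chain contains a C=C double bond, so the unsaturation ending is -ene.
Number the chain so that numbering from this end puts the double bond at C-2 rather than C-3.
This places the double bond between C-2 and C-3; a bromo group at C-3; a fluoro group at C-5.
Prefixes are listed alphabetically: bromo, fluoro.
Assembling the pieces gives 3-bromo-5-fluoropent-2-ene.

3-bromo-5-fluoropent-2-ene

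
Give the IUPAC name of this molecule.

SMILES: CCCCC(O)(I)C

The longest chain bearing the –OH group is 6 carbons long (hexane).
An alcohol (–OH) is the principal characteristic group, giving the suffix -ol.
Number the chain so that numbering from this end puts the hydroxyl group at C-2 rather than C-5.
With this numbering: the hydroxyl at C-2; an iodo group at C-2.
Assembling the pieces gives 2-iodohexan-2-ol.

2-iodohexan-2-ol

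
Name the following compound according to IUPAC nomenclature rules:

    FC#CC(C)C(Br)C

4-bromo-1-fluoro-3-methylpent-1-yne

Counting along the main chain through the multiple bond gives 5 carbons: the parent is pentane.
The chain contains a C≡C triple bond, so the unsaturation ending is -yne.
Number the chain so that numbering from this end puts the triple bond at C-1 rather than C-4.
With this numbering: the triple bond between C-1 and C-2; a bromo group at C-4; a fluoro group at C-1; a methyl group at C-3.
Substituent prefixes are cited in alphabetical order (multiplying prefixes like di-/tri- are ignored for ordering).
Assembling the pieces gives 4-bromo-1-fluoro-3-methylpent-1-yne.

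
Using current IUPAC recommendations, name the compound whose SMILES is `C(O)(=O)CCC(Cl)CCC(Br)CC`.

7-bromo-4-chlorononanoic acid

The longest carbon chain that includes the –COOH group has 9 carbons, so the parent hydride is nonane.
The highest-priority functional group is a carboxylic acid (terminal –COOH), so the name ends in -oic acid.
Choose the numbering such that the carboxylic acid carbon is C-1 by definition.
This places a bromo group at C-7; a chloro group at C-4.
The substituents are ordered alphabetically, ignoring any di-/tri- multipliers.
Assembling the pieces gives 7-bromo-4-chlorononanoic acid.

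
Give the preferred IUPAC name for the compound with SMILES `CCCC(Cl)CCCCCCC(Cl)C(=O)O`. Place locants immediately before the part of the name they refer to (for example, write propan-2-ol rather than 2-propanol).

2,9-dichlorododecanoic acid

Counting along the main chain through the –COOH group gives 12 carbons: the parent is dodecane.
The principal characteristic group is a carboxylic acid (terminal –COOH), named with the suffix -oic acid.
Choose the numbering such that the carboxylic acid carbon is C-1 by definition.
That gives chloro groups at C-2 and C-9.
Assembling the pieces gives 2,9-dichlorododecanoic acid.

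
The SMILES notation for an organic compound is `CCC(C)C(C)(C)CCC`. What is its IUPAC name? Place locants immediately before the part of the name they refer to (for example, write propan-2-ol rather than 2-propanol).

The parent chain contains 7 carbons (heptane).
Choose the numbering such that the substituent locant set {3,4,4} is lower than {4,4,5} at the first point of difference.
That gives methyl groups at C-3 and C-4 (×2).
The name is 3,4,4-trimethylheptane.

3,4,4-trimethylheptane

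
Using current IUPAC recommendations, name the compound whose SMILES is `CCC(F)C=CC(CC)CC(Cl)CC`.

The longest chain bearing the multiple bond is 10 carbons long (decane).
A C=C double bond in the chain gives the infix -ene-.
Number the chain so that numbering from this end puts the double bond at C-4 rather than C-6.
That gives the double bond between C-4 and C-5; a chloro group at C-8; an ethyl group at C-6; a fluoro group at C-3.
Prefixes are listed alphabetically: chloro, ethyl, fluoro.
The name is 8-chloro-6-ethyl-3-fluorodec-4-ene.

8-chloro-6-ethyl-3-fluorodec-4-ene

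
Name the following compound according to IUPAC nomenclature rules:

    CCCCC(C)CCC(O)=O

4-methyloctanoic acid

The longest carbon chain that includes the –COOH group has 8 carbons, so the parent hydride is octane.
The principal characteristic group is a carboxylic acid (terminal –COOH), named with the suffix -oic acid.
Choose the numbering such that the carboxylic acid carbon is C-1 by definition.
With this numbering: a methyl group at C-4.
Putting it together: 4-methyloctanoic acid.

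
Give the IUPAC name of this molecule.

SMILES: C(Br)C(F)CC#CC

The longest chain bearing the multiple bond is 6 carbons long (hexane).
The chain contains a C≡C triple bond, so the unsaturation ending is -yne.
The numbering direction is chosen so that numbering from this end puts the triple bond at C-2 rather than C-4.
With this numbering: the triple bond between C-2 and C-3; a bromo group at C-6; a fluoro group at C-5.
Prefixes are listed alphabetically: bromo, fluoro.
Assembling the pieces gives 6-bromo-5-fluorohex-2-yne.

6-bromo-5-fluorohex-2-yne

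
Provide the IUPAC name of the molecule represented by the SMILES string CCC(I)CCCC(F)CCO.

The longest carbon chain that includes the –OH group has 9 carbons, so the parent hydride is nonane.
The highest-priority functional group is an alcohol (–OH), so the name ends in -ol.
The numbering direction is chosen so that numbering from this end puts the hydroxyl group at C-1 rather than C-9.
This places the hydroxyl at C-1; a fluoro group at C-3; an iodo group at C-7.
Prefixes are listed alphabetically: fluoro, iodo.
The name is 3-fluoro-7-iodononan-1-ol.

3-fluoro-7-iodononan-1-ol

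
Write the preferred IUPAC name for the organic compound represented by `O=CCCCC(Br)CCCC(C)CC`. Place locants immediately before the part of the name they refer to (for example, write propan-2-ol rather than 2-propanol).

5-bromo-9-methylundecanal

The longest chain bearing the –CHO group is 11 carbons long (undecane).
An aldehyde (terminal –CHO) is the principal characteristic group, giving the suffix -al.
The numbering direction is chosen so that the aldehyde carbon is C-1 by definition.
With this numbering: a bromo group at C-5; a methyl group at C-9.
Substituent prefixes are cited in alphabetical order (multiplying prefixes like di-/tri- are ignored for ordering).
Putting it together: 5-bromo-9-methylundecanal.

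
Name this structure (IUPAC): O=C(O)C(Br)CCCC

The longest chain bearing the –COOH group is 6 carbons long (hexane).
The highest-priority functional group is a carboxylic acid (terminal –COOH), so the name ends in -oic acid.
The numbering direction is chosen so that the carboxylic acid carbon is C-1 by definition.
This places a bromo group at C-2.
The name is 2-bromohexanoic acid.

2-bromohexanoic acid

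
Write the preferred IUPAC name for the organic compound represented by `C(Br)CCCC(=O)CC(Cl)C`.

8-bromo-2-chlorooctan-4-one

The longest carbon chain that includes the carbonyl has 8 carbons, so the parent hydride is octane.
The highest-priority functional group is a ketone (C=O on an internal carbon), so the name ends in -one.
The numbering direction is chosen so that numbering from this end puts the carbonyl group at C-4 rather than C-5.
This places the carbonyl at C-4; a bromo group at C-8; a chloro group at C-2.
The substituents are ordered alphabetically, ignoring any di-/tri- multipliers.
The name is 8-bromo-2-chlorooctan-4-one.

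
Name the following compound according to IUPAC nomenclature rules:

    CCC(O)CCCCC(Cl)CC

The longest chain bearing the –OH group is 10 carbons long (decane).
An alcohol (–OH) is the principal characteristic group, giving the suffix -ol.
Choose the numbering such that numbering from this end puts the hydroxyl group at C-3 rather than C-8.
With this numbering: the hydroxyl at C-3; a chloro group at C-8.
Assembling the pieces gives 8-chlorodecan-3-ol.

8-chlorodecan-3-ol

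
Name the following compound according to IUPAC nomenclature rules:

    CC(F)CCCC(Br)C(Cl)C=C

The longest carbon chain that includes the multiple bond has 9 carbons, so the parent hydride is nonane.
There is one C=C double bond, indicated by the ending -ene.
The numbering direction is chosen so that numbering from this end puts the double bond at C-1 rather than C-8.
This places the double bond between C-1 and C-2; a bromo group at C-4; a chloro group at C-3; a fluoro group at C-8.
Prefixes are listed alphabetically: bromo, chloro, fluoro.
The name is 4-bromo-3-chloro-8-fluoronon-1-ene.

4-bromo-3-chloro-8-fluoronon-1-ene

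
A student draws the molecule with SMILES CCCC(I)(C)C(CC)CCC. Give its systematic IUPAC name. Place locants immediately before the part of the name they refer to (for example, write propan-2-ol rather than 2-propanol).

The longest continuous carbon chain has 8 atoms, so the parent hydride is octane.
The numbering direction is chosen so that the substituent locant set {4,4,5} is lower than {4,5,5} at the first point of difference.
This places an ethyl group at C-5; an iodo group at C-4; a methyl group at C-4.
Substituent prefixes are cited in alphabetical order (multiplying prefixes like di-/tri- are ignored for ordering).
Putting it together: 5-ethyl-4-iodo-4-methyloctane.

5-ethyl-4-iodo-4-methyloctane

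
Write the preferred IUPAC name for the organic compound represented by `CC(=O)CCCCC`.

The longest carbon chain that includes the carbonyl has 7 carbons, so the parent hydride is heptane.
A ketone (C=O on an internal carbon) is the principal characteristic group, giving the suffix -one.
The numbering direction is chosen so that numbering from this end puts the carbonyl group at C-2 rather than C-6.
That gives the carbonyl at C-2.
Putting it together: heptan-2-one.

heptan-2-one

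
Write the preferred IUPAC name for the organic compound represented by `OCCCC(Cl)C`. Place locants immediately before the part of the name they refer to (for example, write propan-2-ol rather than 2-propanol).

Counting along the main chain through the –OH group gives 5 carbons: the parent is pentane.
The principal characteristic group is an alcohol (–OH), named with the suffix -ol.
Choose the numbering such that numbering from this end puts the hydroxyl group at C-1 rather than C-5.
This places the hydroxyl at C-1; a chloro group at C-4.
Putting it together: 4-chloropentan-1-ol.

4-chloropentan-1-ol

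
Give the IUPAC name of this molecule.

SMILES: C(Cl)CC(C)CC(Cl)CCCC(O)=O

The longest carbon chain that includes the –COOH group has 9 carbons, so the parent hydride is nonane.
The highest-priority functional group is a carboxylic acid (terminal –COOH), so the name ends in -oic acid.
The numbering direction is chosen so that the carboxylic acid carbon is C-1 by definition.
With this numbering: chloro groups at C-5 and C-9; a methyl group at C-7.
Substituent prefixes are cited in alphabetical order (multiplying prefixes like di-/tri- are ignored for ordering).
Putting it together: 5,9-dichloro-7-methylnonanoic acid.

5,9-dichloro-7-methylnonanoic acid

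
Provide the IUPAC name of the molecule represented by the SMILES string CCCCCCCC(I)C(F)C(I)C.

The parent chain contains 11 carbons (undecane).
Number the chain so that the substituent locant set {2,3,4} is lower than {8,9,10} at the first point of difference.
That gives a fluoro group at C-3; iodo groups at C-2 and C-4.
Prefixes are listed alphabetically: fluoro, iodo.
Assembling the pieces gives 3-fluoro-2,4-diiodoundecane.

3-fluoro-2,4-diiodoundecane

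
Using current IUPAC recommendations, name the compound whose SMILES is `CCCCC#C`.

hex-1-yne

The longest chain bearing the multiple bond is 6 carbons long (hexane).
The chain contains a C≡C triple bond, so the unsaturation ending is -yne.
Choose the numbering such that numbering from this end puts the triple bond at C-1 rather than C-5.
That gives the triple bond between C-1 and C-2.
The name is hex-1-yne.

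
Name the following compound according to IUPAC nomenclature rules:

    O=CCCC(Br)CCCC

The longest chain bearing the –CHO group is 8 carbons long (octane).
The principal characteristic group is an aldehyde (terminal –CHO), named with the suffix -al.
Choose the numbering such that the aldehyde carbon is C-1 by definition.
This places a bromo group at C-4.
Putting it together: 4-bromooctanal.

4-bromooctanal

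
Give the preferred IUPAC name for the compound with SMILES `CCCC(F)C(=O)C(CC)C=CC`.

Counting along the main chain through the carbonyl and the multiple bond gives 9 carbons: the parent is nonane.
The highest-priority functional group is a ketone (C=O on an internal carbon), so the name ends in -one.
The chain contains a C=C double bond, so the unsaturation ending is -ene.
The numbering direction is chosen so that numbering from this end puts the double bond at C-2 rather than C-7.
This places the carbonyl at C-5; the double bond between C-2 and C-3; an ethyl group at C-4; a fluoro group at C-6.
The substituents are ordered alphabetically, ignoring any di-/tri- multipliers.
Putting it together: 4-ethyl-6-fluoronon-2-en-5-one.

4-ethyl-6-fluoronon-2-en-5-one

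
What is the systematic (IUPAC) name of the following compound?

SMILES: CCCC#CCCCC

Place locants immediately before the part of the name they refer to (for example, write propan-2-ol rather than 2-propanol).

non-4-yne

The longest chain bearing the multiple bond is 9 carbons long (nonane).
A C≡C triple bond in the chain gives the infix -yne-.
Choose the numbering such that numbering from this end puts the triple bond at C-4 rather than C-5.
With this numbering: the triple bond between C-4 and C-5.
Assembling the pieces gives non-4-yne.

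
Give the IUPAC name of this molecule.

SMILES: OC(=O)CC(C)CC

3-methylpentanoic acid

Counting along the main chain through the –COOH group gives 5 carbons: the parent is pentane.
The principal characteristic group is a carboxylic acid (terminal –COOH), named with the suffix -oic acid.
Choose the numbering such that the carboxylic acid carbon is C-1 by definition.
This places a methyl group at C-3.
Putting it together: 3-methylpentanoic acid.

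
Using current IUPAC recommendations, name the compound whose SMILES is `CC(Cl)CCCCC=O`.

6-chloroheptanal

The longest carbon chain that includes the –CHO group has 7 carbons, so the parent hydride is heptane.
The principal characteristic group is an aldehyde (terminal –CHO), named with the suffix -al.
Number the chain so that the aldehyde carbon is C-1 by definition.
This places a chloro group at C-6.
Assembling the pieces gives 6-chloroheptanal.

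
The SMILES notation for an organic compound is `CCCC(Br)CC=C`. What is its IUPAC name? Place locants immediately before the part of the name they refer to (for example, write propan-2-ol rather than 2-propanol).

4-bromohept-1-ene

Counting along the main chain through the multiple bond gives 7 carbons: the parent is heptane.
There is one C=C double bond, indicated by the ending -ene.
The numbering direction is chosen so that numbering from this end puts the double bond at C-1 rather than C-6.
That gives the double bond between C-1 and C-2; a bromo group at C-4.
The name is 4-bromohept-1-ene.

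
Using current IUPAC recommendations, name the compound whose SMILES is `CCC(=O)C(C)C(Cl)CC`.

5-chloro-4-methylheptan-3-one

The longest chain bearing the carbonyl is 7 carbons long (heptane).
The principal characteristic group is a ketone (C=O on an internal carbon), named with the suffix -one.
Number the chain so that numbering from this end puts the carbonyl group at C-3 rather than C-5.
That gives the carbonyl at C-3; a chloro group at C-5; a methyl group at C-4.
Prefixes are listed alphabetically: chloro, methyl.
Putting it together: 5-chloro-4-methylheptan-3-one.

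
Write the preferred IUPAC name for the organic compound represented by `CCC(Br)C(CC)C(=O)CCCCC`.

Counting along the main chain through the carbonyl gives 10 carbons: the parent is decane.
A ketone (C=O on an internal carbon) is the principal characteristic group, giving the suffix -one.
Choose the numbering such that numbering from this end puts the carbonyl group at C-5 rather than C-6.
That gives the carbonyl at C-5; a bromo group at C-3; an ethyl group at C-4.
The substituents are ordered alphabetically, ignoring any di-/tri- multipliers.
Putting it together: 3-bromo-4-ethyldecan-5-one.

3-bromo-4-ethyldecan-5-one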